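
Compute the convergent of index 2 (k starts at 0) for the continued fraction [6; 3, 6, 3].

Using pₖ = aₖpₖ₋₁ + pₖ₋₂, qₖ = aₖqₖ₋₁ + qₖ₋₂ (with p₋₁=1, p₋₂=0, q₋₁=0, q₋₂=1):
  k=0: a=6, p=6, q=1
  k=1: a=3, p=19, q=3
  k=2: a=6, p=120, q=19

120/19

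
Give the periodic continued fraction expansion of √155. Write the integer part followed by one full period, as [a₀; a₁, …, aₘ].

a₀ = ⌊√155⌋ = 12.
With m₀=0, d₀=1 and mₖ₊₁ = dₖaₖ − mₖ, dₖ₊₁ = (n − mₖ₊₁²)/dₖ, aₖ₊₁ = ⌊(a₀+mₖ₊₁)/dₖ₊₁⌋:
  k=1: m=12, d=11, a=2
  k=2: m=10, d=5, a=4
  k=3: m=10, d=11, a=2
  k=4: m=12, d=1, a=24
d=1 and a=2a₀=24 at k=4, so the next step gives (m, d) = (12, 11) again — its k=1 value — and the period has length 4.

[12; 2, 4, 2, 24]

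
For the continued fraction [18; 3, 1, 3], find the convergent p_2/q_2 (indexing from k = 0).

73/4

Using pₖ = aₖpₖ₋₁ + pₖ₋₂, qₖ = aₖqₖ₋₁ + qₖ₋₂ (with p₋₁=1, p₋₂=0, q₋₁=0, q₋₂=1):
  k=0: a=18, p=18, q=1
  k=1: a=3, p=55, q=3
  k=2: a=1, p=73, q=4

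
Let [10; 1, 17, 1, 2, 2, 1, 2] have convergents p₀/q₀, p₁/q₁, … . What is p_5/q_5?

Using pₖ = aₖpₖ₋₁ + pₖ₋₂, qₖ = aₖqₖ₋₁ + qₖ₋₂ (with p₋₁=1, p₋₂=0, q₋₁=0, q₋₂=1):
  k=0: a=10, p=10, q=1
  k=1: a=1, p=11, q=1
  k=2: a=17, p=197, q=18
  k=3: a=1, p=208, q=19
  k=4: a=2, p=613, q=56
  k=5: a=2, p=1434, q=131

1434/131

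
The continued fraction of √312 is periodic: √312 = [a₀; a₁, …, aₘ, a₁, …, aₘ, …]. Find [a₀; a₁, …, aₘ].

a₀ = ⌊√312⌋ = 17.
With m₀=0, d₀=1 and mₖ₊₁ = dₖaₖ − mₖ, dₖ₊₁ = (n − mₖ₊₁²)/dₖ, aₖ₊₁ = ⌊(a₀+mₖ₊₁)/dₖ₊₁⌋:
  k=1: m=17, d=23, a=1
  k=2: m=6, d=12, a=1
  k=3: m=6, d=23, a=1
  k=4: m=17, d=1, a=34
d=1 and a=2a₀=34 at k=4, so the next step gives (m, d) = (17, 23) again — its k=1 value — and the period has length 4.

[17; 1, 1, 1, 34]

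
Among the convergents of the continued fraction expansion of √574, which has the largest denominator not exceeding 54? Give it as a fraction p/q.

√574 = [23; 1, 22, 1, 46, …] (period length 4).
Convergents:
  p_0/q_0 = 23/1
  p_1/q_1 = 24/1
  p_2/q_2 = 551/23
  p_3/q_3 = 575/24
  p_4/q_4 = 27001/1127
q_3 = 24 ≤ 54 < 1127 = q_4, so the answer is 575/24.

575/24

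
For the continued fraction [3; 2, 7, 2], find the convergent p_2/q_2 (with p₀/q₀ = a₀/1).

Using pₖ = aₖpₖ₋₁ + pₖ₋₂, qₖ = aₖqₖ₋₁ + qₖ₋₂ (with p₋₁=1, p₋₂=0, q₋₁=0, q₋₂=1):
  k=0: a=3, p=3, q=1
  k=1: a=2, p=7, q=2
  k=2: a=7, p=52, q=15

52/15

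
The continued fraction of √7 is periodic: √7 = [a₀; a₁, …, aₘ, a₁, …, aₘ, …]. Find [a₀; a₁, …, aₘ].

a₀ = ⌊√7⌋ = 2.
With m₀=0, d₀=1 and mₖ₊₁ = dₖaₖ − mₖ, dₖ₊₁ = (n − mₖ₊₁²)/dₖ, aₖ₊₁ = ⌊(a₀+mₖ₊₁)/dₖ₊₁⌋:
  k=1: m=2, d=3, a=1
  k=2: m=1, d=2, a=1
  k=3: m=1, d=3, a=1
  k=4: m=2, d=1, a=4
d=1 and a=2a₀=4 at k=4, so the next step gives (m, d) = (2, 3) again — its k=1 value — and the period has length 4.

[2; 1, 1, 1, 4]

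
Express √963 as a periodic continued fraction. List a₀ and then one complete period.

a₀ = ⌊√963⌋ = 31.
With m₀=0, d₀=1 and mₖ₊₁ = dₖaₖ − mₖ, dₖ₊₁ = (n − mₖ₊₁²)/dₖ, aₖ₊₁ = ⌊(a₀+mₖ₊₁)/dₖ₊₁⌋:
  k=1: m=31, d=2, a=31
  k=2: m=31, d=1, a=62
d=1 and a=2a₀=62 at k=2, so the next step gives (m, d) = (31, 2) again — its k=1 value — and the period has length 2.

[31; 31, 62]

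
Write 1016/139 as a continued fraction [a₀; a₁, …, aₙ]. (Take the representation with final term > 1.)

1016 = 7·139 + 43
139 = 3·43 + 10
43 = 4·10 + 3
10 = 3·3 + 1
3 = 3·1 + 0  (stop)
So 1016/139 = [7; 3, 4, 3, 3].

[7; 3, 4, 3, 3]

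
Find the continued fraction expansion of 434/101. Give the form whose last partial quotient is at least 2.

[4; 3, 2, 1, 2, 1, 2]

434 = 4*101 + 30
101 = 3*30 + 11
30 = 2*11 + 8
11 = 1*8 + 3
8 = 2*3 + 2
3 = 1*2 + 1
2 = 2*1 + 0  (stop)
So 434/101 = [4; 3, 2, 1, 2, 1, 2].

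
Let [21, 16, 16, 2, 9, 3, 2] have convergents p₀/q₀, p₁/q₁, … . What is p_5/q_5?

Using pₖ = aₖpₖ₋₁ + pₖ₋₂, qₖ = aₖqₖ₋₁ + qₖ₋₂ (with p₋₁=1, p₋₂=0, q₋₁=0, q₋₂=1):
  k=0: a=21, p=21, q=1
  k=1: a=16, p=337, q=16
  k=2: a=16, p=5413, q=257
  k=3: a=2, p=11163, q=530
  k=4: a=9, p=105880, q=5027
  k=5: a=3, p=328803, q=15611

328803/15611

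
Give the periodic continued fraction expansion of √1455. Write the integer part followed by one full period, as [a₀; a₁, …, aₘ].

[38; 6, 1, 11, 1, 6, 76]

a₀ = ⌊√1455⌋ = 38.
With m₀=0, d₀=1 and mₖ₊₁ = dₖaₖ − mₖ, dₖ₊₁ = (n − mₖ₊₁²)/dₖ, aₖ₊₁ = ⌊(a₀+mₖ₊₁)/dₖ₊₁⌋:
  k=1: m=38, d=11, a=6
  k=2: m=28, d=61, a=1
  k=3: m=33, d=6, a=11
  k=4: m=33, d=61, a=1
  k=5: m=28, d=11, a=6
  k=6: m=38, d=1, a=76
d=1 and a=2a₀=76 at k=6, so the next step gives (m, d) = (38, 11) again — its k=1 value — and the period has length 6.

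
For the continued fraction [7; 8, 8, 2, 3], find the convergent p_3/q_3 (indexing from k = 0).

983/138

Using pₖ = aₖpₖ₋₁ + pₖ₋₂, qₖ = aₖqₖ₋₁ + qₖ₋₂ (with p₋₁=1, p₋₂=0, q₋₁=0, q₋₂=1):
  k=0: a=7, p=7, q=1
  k=1: a=8, p=57, q=8
  k=2: a=8, p=463, q=65
  k=3: a=2, p=983, q=138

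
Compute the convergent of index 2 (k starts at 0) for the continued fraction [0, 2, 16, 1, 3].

Using pₖ = aₖpₖ₋₁ + pₖ₋₂, qₖ = aₖqₖ₋₁ + qₖ₋₂ (with p₋₁=1, p₋₂=0, q₋₁=0, q₋₂=1):
  k=0: a=0, p=0, q=1
  k=1: a=2, p=1, q=2
  k=2: a=16, p=16, q=33

16/33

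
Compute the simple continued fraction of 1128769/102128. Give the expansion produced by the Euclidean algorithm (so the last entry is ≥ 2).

[11; 19, 19, 1, 13, 6, 3]

1128769 = 11·102128 + 5361
102128 = 19·5361 + 269
5361 = 19·269 + 250
269 = 1·250 + 19
250 = 13·19 + 3
19 = 6·3 + 1
3 = 3·1 + 0  (stop)
So 1128769/102128 = [11; 19, 19, 1, 13, 6, 3].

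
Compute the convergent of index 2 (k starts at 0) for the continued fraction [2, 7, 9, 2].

Using pₖ = aₖpₖ₋₁ + pₖ₋₂, qₖ = aₖqₖ₋₁ + qₖ₋₂ (with p₋₁=1, p₋₂=0, q₋₁=0, q₋₂=1):
  k=0: a=2, p=2, q=1
  k=1: a=7, p=15, q=7
  k=2: a=9, p=137, q=64

137/64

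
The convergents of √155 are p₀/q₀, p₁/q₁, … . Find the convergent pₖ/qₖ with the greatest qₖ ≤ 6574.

√155 = [12; 2, 4, 2, 24, …] (period length 4).
Convergents:
  p_0/q_0 = 12/1
  p_1/q_1 = 25/2
  p_2/q_2 = 112/9
  p_3/q_3 = 249/20
  p_4/q_4 = 6088/489
  p_5/q_5 = 12425/998
  p_6/q_6 = 55788/4481
  p_7/q_7 = 124001/9960
q_6 = 4481 ≤ 6574 < 9960 = q_7, so the answer is 55788/4481.

55788/4481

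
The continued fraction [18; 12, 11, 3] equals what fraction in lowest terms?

7432/411

Fold from the inside: start with 3/1.
  11 + 1/3 = 34/3
  12 + 3/34 = 411/34
  18 + 34/411 = 7432/411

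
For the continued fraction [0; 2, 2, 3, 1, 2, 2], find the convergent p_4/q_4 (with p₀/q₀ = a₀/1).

9/22

Using pₖ = aₖpₖ₋₁ + pₖ₋₂, qₖ = aₖqₖ₋₁ + qₖ₋₂ (with p₋₁=1, p₋₂=0, q₋₁=0, q₋₂=1):
  k=0: a=0, p=0, q=1
  k=1: a=2, p=1, q=2
  k=2: a=2, p=2, q=5
  k=3: a=3, p=7, q=17
  k=4: a=1, p=9, q=22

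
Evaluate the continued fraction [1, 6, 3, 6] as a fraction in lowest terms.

Using pₖ = aₖpₖ₋₁ + pₖ₋₂ and qₖ = aₖqₖ₋₁ + qₖ₋₂:
  k=0: a=1, p=1, q=1
  k=1: a=6, p=7, q=6
  k=2: a=3, p=22, q=19
  k=3: a=6, p=139, q=120

139/120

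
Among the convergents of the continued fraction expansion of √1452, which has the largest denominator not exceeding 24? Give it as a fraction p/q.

√1452 = [38; 9, 1, 1, 18, 1, 1, 9, 76, …] (period length 8).
Convergents:
  p_0/q_0 = 38/1
  p_1/q_1 = 343/9
  p_2/q_2 = 381/10
  p_3/q_3 = 724/19
  p_4/q_4 = 13413/352
q_3 = 19 ≤ 24 < 352 = q_4, so the answer is 724/19.

724/19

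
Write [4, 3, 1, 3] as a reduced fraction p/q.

Using pₖ = aₖpₖ₋₁ + pₖ₋₂ and qₖ = aₖqₖ₋₁ + qₖ₋₂:
  k=0: a=4, p=4, q=1
  k=1: a=3, p=13, q=3
  k=2: a=1, p=17, q=4
  k=3: a=3, p=64, q=15

64/15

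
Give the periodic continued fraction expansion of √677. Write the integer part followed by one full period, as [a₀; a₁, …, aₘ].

[26; 52]

a₀ = ⌊√677⌋ = 26.
With m₀=0, d₀=1 and mₖ₊₁ = dₖaₖ − mₖ, dₖ₊₁ = (n − mₖ₊₁²)/dₖ, aₖ₊₁ = ⌊(a₀+mₖ₊₁)/dₖ₊₁⌋:
  k=1: m=26, d=1, a=52
d=1 and a=2a₀=52 at k=1, so the next step gives (m, d) = (26, 1) again — its k=1 value — and the period has length 1.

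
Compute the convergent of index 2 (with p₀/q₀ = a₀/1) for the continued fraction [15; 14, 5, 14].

1070/71

Using pₖ = aₖpₖ₋₁ + pₖ₋₂, qₖ = aₖqₖ₋₁ + qₖ₋₂ (with p₋₁=1, p₋₂=0, q₋₁=0, q₋₂=1):
  k=0: a=15, p=15, q=1
  k=1: a=14, p=211, q=14
  k=2: a=5, p=1070, q=71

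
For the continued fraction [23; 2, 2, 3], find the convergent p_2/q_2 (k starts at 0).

117/5

Using pₖ = aₖpₖ₋₁ + pₖ₋₂, qₖ = aₖqₖ₋₁ + qₖ₋₂ (with p₋₁=1, p₋₂=0, q₋₁=0, q₋₂=1):
  k=0: a=23, p=23, q=1
  k=1: a=2, p=47, q=2
  k=2: a=2, p=117, q=5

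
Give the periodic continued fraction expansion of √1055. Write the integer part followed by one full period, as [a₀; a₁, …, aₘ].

a₀ = ⌊√1055⌋ = 32.
With m₀=0, d₀=1 and mₖ₊₁ = dₖaₖ − mₖ, dₖ₊₁ = (n − mₖ₊₁²)/dₖ, aₖ₊₁ = ⌊(a₀+mₖ₊₁)/dₖ₊₁⌋:
  k=1: m=32, d=31, a=2
  k=2: m=30, d=5, a=12
  k=3: m=30, d=31, a=2
  k=4: m=32, d=1, a=64
d=1 and a=2a₀=64 at k=4, so the next step gives (m, d) = (32, 31) again — its k=1 value — and the period has length 4.

[32; 2, 12, 2, 64]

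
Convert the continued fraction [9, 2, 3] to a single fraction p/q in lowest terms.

66/7

Fold from the inside: start with 3/1.
  2 + 1/3 = 7/3
  9 + 3/7 = 66/7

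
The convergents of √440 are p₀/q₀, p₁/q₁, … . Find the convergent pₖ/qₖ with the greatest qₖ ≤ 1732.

36100/1721

√440 = [20; 1, 40, …] (period length 2).
Convergents:
  p_0/q_0 = 20/1
  p_1/q_1 = 21/1
  p_2/q_2 = 860/41
  p_3/q_3 = 881/42
  p_4/q_4 = 36100/1721
  p_5/q_5 = 36981/1763
q_4 = 1721 ≤ 1732 < 1763 = q_5, so the answer is 36100/1721.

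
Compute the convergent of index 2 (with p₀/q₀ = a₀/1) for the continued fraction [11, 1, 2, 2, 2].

35/3

Using pₖ = aₖpₖ₋₁ + pₖ₋₂, qₖ = aₖqₖ₋₁ + qₖ₋₂ (with p₋₁=1, p₋₂=0, q₋₁=0, q₋₂=1):
  k=0: a=11, p=11, q=1
  k=1: a=1, p=12, q=1
  k=2: a=2, p=35, q=3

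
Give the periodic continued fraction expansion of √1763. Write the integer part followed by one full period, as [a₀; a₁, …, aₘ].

a₀ = ⌊√1763⌋ = 41.
With m₀=0, d₀=1 and mₖ₊₁ = dₖaₖ − mₖ, dₖ₊₁ = (n − mₖ₊₁²)/dₖ, aₖ₊₁ = ⌊(a₀+mₖ₊₁)/dₖ₊₁⌋:
  k=1: m=41, d=82, a=1
  k=2: m=41, d=1, a=82
d=1 and a=2a₀=82 at k=2, so the next step gives (m, d) = (41, 82) again — its k=1 value — and the period has length 2.

[41; 1, 82]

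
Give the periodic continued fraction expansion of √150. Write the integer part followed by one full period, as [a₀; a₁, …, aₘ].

[12; 4, 24]

a₀ = ⌊√150⌋ = 12.
With m₀=0, d₀=1 and mₖ₊₁ = dₖaₖ − mₖ, dₖ₊₁ = (n − mₖ₊₁²)/dₖ, aₖ₊₁ = ⌊(a₀+mₖ₊₁)/dₖ₊₁⌋:
  k=1: m=12, d=6, a=4
  k=2: m=12, d=1, a=24
d=1 and a=2a₀=24 at k=2, so the next step gives (m, d) = (12, 6) again — its k=1 value — and the period has length 2.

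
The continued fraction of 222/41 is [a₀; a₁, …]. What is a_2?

2

222 = 5·41 + 17   →  a_0 = 5
41 = 2·17 + 7   →  a_1 = 2
17 = 2·7 + 3   →  a_2 = 2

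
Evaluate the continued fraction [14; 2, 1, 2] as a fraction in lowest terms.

Fold from the inside: start with 2/1.
  1 + 1/2 = 3/2
  2 + 2/3 = 8/3
  14 + 3/8 = 115/8

115/8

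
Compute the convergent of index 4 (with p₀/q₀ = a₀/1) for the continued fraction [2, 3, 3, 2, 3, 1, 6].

182/79

Using pₖ = aₖpₖ₋₁ + pₖ₋₂, qₖ = aₖqₖ₋₁ + qₖ₋₂ (with p₋₁=1, p₋₂=0, q₋₁=0, q₋₂=1):
  k=0: a=2, p=2, q=1
  k=1: a=3, p=7, q=3
  k=2: a=3, p=23, q=10
  k=3: a=2, p=53, q=23
  k=4: a=3, p=182, q=79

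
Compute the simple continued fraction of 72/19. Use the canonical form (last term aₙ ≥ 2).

72 = 3·19 + 15
19 = 1·15 + 4
15 = 3·4 + 3
4 = 1·3 + 1
3 = 3·1 + 0  (stop)
So 72/19 = [3; 1, 3, 1, 3].

[3; 1, 3, 1, 3]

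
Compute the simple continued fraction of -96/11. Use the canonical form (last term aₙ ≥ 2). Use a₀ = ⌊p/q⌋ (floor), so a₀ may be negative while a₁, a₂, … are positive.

-96 = -9*11 + 3
11 = 3*3 + 2
3 = 1*2 + 1
2 = 2*1 + 0  (stop)
So -96/11 = [-9; 3, 1, 2].

[-9; 3, 1, 2]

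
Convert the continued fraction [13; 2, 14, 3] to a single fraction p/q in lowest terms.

1200/89

Fold from the inside: start with 3/1.
  14 + 1/3 = 43/3
  2 + 3/43 = 89/43
  13 + 43/89 = 1200/89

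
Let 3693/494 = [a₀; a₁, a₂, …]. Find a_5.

1

3693 = 7·494 + 235   →  a_0 = 7
494 = 2·235 + 24   →  a_1 = 2
235 = 9·24 + 19   →  a_2 = 9
24 = 1·19 + 5   →  a_3 = 1
19 = 3·5 + 4   →  a_4 = 3
5 = 1·4 + 1   →  a_5 = 1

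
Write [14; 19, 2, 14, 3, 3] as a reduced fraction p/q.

Using pₖ = aₖpₖ₋₁ + pₖ₋₂ and qₖ = aₖqₖ₋₁ + qₖ₋₂:
  k=0: a=14, p=14, q=1
  k=1: a=19, p=267, q=19
  k=2: a=2, p=548, q=39
  k=3: a=14, p=7939, q=565
  k=4: a=3, p=24365, q=1734
  k=5: a=3, p=81034, q=5767

81034/5767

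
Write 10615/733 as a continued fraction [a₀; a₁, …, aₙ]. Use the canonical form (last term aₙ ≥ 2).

[14; 2, 13, 13, 2]

10615 = 14×733 + 353
733 = 2×353 + 27
353 = 13×27 + 2
27 = 13×2 + 1
2 = 2×1 + 0  (stop)
So 10615/733 = [14; 2, 13, 13, 2].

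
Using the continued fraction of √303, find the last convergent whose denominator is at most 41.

470/27

√303 = [17; 2, 2, 5, 2, 2, 34, …] (period length 6).
Convergents:
  p_0/q_0 = 17/1
  p_1/q_1 = 35/2
  p_2/q_2 = 87/5
  p_3/q_3 = 470/27
  p_4/q_4 = 1027/59
q_3 = 27 ≤ 41 < 59 = q_4, so the answer is 470/27.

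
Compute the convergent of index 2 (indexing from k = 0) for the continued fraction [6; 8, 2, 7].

104/17

Using pₖ = aₖpₖ₋₁ + pₖ₋₂, qₖ = aₖqₖ₋₁ + qₖ₋₂ (with p₋₁=1, p₋₂=0, q₋₁=0, q₋₂=1):
  k=0: a=6, p=6, q=1
  k=1: a=8, p=49, q=8
  k=2: a=2, p=104, q=17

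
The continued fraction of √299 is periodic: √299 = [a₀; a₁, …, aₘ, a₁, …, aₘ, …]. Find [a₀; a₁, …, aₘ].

a₀ = ⌊√299⌋ = 17.

[17; 3, 2, 3, 34]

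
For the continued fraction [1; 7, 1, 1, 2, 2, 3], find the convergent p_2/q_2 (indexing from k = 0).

Using pₖ = aₖpₖ₋₁ + pₖ₋₂, qₖ = aₖqₖ₋₁ + qₖ₋₂ (with p₋₁=1, p₋₂=0, q₋₁=0, q₋₂=1):
  k=0: a=1, p=1, q=1
  k=1: a=7, p=8, q=7
  k=2: a=1, p=9, q=8

9/8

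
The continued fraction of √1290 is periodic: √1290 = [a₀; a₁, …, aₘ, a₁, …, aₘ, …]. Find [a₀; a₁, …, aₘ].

a₀ = ⌊√1290⌋ = 35.
With m₀=0, d₀=1 and mₖ₊₁ = dₖaₖ − mₖ, dₖ₊₁ = (n − mₖ₊₁²)/dₖ, aₖ₊₁ = ⌊(a₀+mₖ₊₁)/dₖ₊₁⌋:
  k=1: m=35, d=65, a=1
  k=2: m=30, d=6, a=10
  k=3: m=30, d=65, a=1
  k=4: m=35, d=1, a=70
d=1 and a=2a₀=70 at k=4, so the next step gives (m, d) = (35, 65) again — its k=1 value — and the period has length 4.

[35; 1, 10, 1, 70]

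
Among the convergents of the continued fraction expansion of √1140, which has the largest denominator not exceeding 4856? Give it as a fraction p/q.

√1140 = [33; 1, 3, 4, 3, 1, 66, …] (period length 6).
Convergents:
  p_0/q_0 = 33/1
  p_1/q_1 = 34/1
  p_2/q_2 = 135/4
  p_3/q_3 = 574/17
  p_4/q_4 = 1857/55
  p_5/q_5 = 2431/72
  p_6/q_6 = 162303/4807
  p_7/q_7 = 164734/4879
q_6 = 4807 ≤ 4856 < 4879 = q_7, so the answer is 162303/4807.

162303/4807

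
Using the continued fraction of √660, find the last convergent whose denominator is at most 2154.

54695/2129

√660 = [25; 1, 2, 4, 2, 1, 50, …] (period length 6).
Convergents:
  p_0/q_0 = 25/1
  p_1/q_1 = 26/1
  p_2/q_2 = 77/3
  p_3/q_3 = 334/13
  p_4/q_4 = 745/29
  p_5/q_5 = 1079/42
  p_6/q_6 = 54695/2129
  p_7/q_7 = 55774/2171
q_6 = 2129 ≤ 2154 < 2171 = q_7, so the answer is 54695/2129.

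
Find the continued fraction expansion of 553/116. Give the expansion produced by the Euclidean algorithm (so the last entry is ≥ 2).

[4; 1, 3, 3, 2, 1, 2]

553 = 4×116 + 89
116 = 1×89 + 27
89 = 3×27 + 8
27 = 3×8 + 3
8 = 2×3 + 2
3 = 1×2 + 1
2 = 2×1 + 0  (stop)
So 553/116 = [4; 1, 3, 3, 2, 1, 2].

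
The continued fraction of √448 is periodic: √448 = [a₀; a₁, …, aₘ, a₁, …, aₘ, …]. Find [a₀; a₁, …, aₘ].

[21; 6, 42]

a₀ = ⌊√448⌋ = 21.
With m₀=0, d₀=1 and mₖ₊₁ = dₖaₖ − mₖ, dₖ₊₁ = (n − mₖ₊₁²)/dₖ, aₖ₊₁ = ⌊(a₀+mₖ₊₁)/dₖ₊₁⌋:
  k=1: m=21, d=7, a=6
  k=2: m=21, d=1, a=42
d=1 and a=2a₀=42 at k=2, so the next step gives (m, d) = (21, 7) again — its k=1 value — and the period has length 2.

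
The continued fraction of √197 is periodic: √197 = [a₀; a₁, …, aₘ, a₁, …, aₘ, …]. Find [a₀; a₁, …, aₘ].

[14; 28]

a₀ = ⌊√197⌋ = 14.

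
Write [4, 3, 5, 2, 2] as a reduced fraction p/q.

Fold from the inside: start with 2/1.
  2 + 1/2 = 5/2
  5 + 2/5 = 27/5
  3 + 5/27 = 86/27
  4 + 27/86 = 371/86

371/86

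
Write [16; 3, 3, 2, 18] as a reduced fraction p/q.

6913/424

Using pₖ = aₖpₖ₋₁ + pₖ₋₂ and qₖ = aₖqₖ₋₁ + qₖ₋₂:
  k=0: a=16, p=16, q=1
  k=1: a=3, p=49, q=3
  k=2: a=3, p=163, q=10
  k=3: a=2, p=375, q=23
  k=4: a=18, p=6913, q=424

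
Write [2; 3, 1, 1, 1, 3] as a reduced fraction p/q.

91/40

Using pₖ = aₖpₖ₋₁ + pₖ₋₂ and qₖ = aₖqₖ₋₁ + qₖ₋₂:
  k=0: a=2, p=2, q=1
  k=1: a=3, p=7, q=3
  k=2: a=1, p=9, q=4
  k=3: a=1, p=16, q=7
  k=4: a=1, p=25, q=11
  k=5: a=3, p=91, q=40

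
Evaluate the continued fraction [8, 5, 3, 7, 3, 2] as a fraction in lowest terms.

6968/851

Fold from the inside: start with 2/1.
  3 + 1/2 = 7/2
  7 + 2/7 = 51/7
  3 + 7/51 = 160/51
  5 + 51/160 = 851/160
  8 + 160/851 = 6968/851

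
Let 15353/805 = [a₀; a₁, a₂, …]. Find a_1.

15353 = 19·805 + 58   →  a_0 = 19
805 = 13·58 + 51   →  a_1 = 13

13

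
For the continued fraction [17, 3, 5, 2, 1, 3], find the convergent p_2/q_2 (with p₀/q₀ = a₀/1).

Using pₖ = aₖpₖ₋₁ + pₖ₋₂, qₖ = aₖqₖ₋₁ + qₖ₋₂ (with p₋₁=1, p₋₂=0, q₋₁=0, q₋₂=1):
  k=0: a=17, p=17, q=1
  k=1: a=3, p=52, q=3
  k=2: a=5, p=277, q=16

277/16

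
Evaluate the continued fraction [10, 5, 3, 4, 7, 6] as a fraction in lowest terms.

Using pₖ = aₖpₖ₋₁ + pₖ₋₂ and qₖ = aₖqₖ₋₁ + qₖ₋₂:
  k=0: a=10, p=10, q=1
  k=1: a=5, p=51, q=5
  k=2: a=3, p=163, q=16
  k=3: a=4, p=703, q=69
  k=4: a=7, p=5084, q=499
  k=5: a=6, p=31207, q=3063

31207/3063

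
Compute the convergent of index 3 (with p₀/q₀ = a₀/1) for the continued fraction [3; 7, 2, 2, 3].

Using pₖ = aₖpₖ₋₁ + pₖ₋₂, qₖ = aₖqₖ₋₁ + qₖ₋₂ (with p₋₁=1, p₋₂=0, q₋₁=0, q₋₂=1):
  k=0: a=3, p=3, q=1
  k=1: a=7, p=22, q=7
  k=2: a=2, p=47, q=15
  k=3: a=2, p=116, q=37

116/37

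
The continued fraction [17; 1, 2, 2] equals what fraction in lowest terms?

Fold from the inside: start with 2/1.
  2 + 1/2 = 5/2
  1 + 2/5 = 7/5
  17 + 5/7 = 124/7

124/7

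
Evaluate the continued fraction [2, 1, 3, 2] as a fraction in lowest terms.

25/9

Using pₖ = aₖpₖ₋₁ + pₖ₋₂ and qₖ = aₖqₖ₋₁ + qₖ₋₂:
  k=0: a=2, p=2, q=1
  k=1: a=1, p=3, q=1
  k=2: a=3, p=11, q=4
  k=3: a=2, p=25, q=9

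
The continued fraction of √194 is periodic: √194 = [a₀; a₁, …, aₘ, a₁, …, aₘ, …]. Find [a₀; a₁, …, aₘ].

a₀ = ⌊√194⌋ = 13.
With m₀=0, d₀=1 and mₖ₊₁ = dₖaₖ − mₖ, dₖ₊₁ = (n − mₖ₊₁²)/dₖ, aₖ₊₁ = ⌊(a₀+mₖ₊₁)/dₖ₊₁⌋:
  k=1: m=13, d=25, a=1
  k=2: m=12, d=2, a=12
  k=3: m=12, d=25, a=1
  k=4: m=13, d=1, a=26
d=1 and a=2a₀=26 at k=4, so the next step gives (m, d) = (13, 25) again — its k=1 value — and the period has length 4.

[13; 1, 12, 1, 26]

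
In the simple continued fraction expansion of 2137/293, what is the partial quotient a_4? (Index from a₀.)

2137 = 7·293 + 86   →  a_0 = 7
293 = 3·86 + 35   →  a_1 = 3
86 = 2·35 + 16   →  a_2 = 2
35 = 2·16 + 3   →  a_3 = 2
16 = 5·3 + 1   →  a_4 = 5

5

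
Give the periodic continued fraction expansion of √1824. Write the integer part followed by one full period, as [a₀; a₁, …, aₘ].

a₀ = ⌊√1824⌋ = 42.
With m₀=0, d₀=1 and mₖ₊₁ = dₖaₖ − mₖ, dₖ₊₁ = (n − mₖ₊₁²)/dₖ, aₖ₊₁ = ⌊(a₀+mₖ₊₁)/dₖ₊₁⌋:
  k=1: m=42, d=60, a=1
  k=2: m=18, d=25, a=2
  k=3: m=32, d=32, a=2
  k=4: m=32, d=25, a=2
  k=5: m=18, d=60, a=1
  k=6: m=42, d=1, a=84
d=1 and a=2a₀=84 at k=6, so the next step gives (m, d) = (42, 60) again — its k=1 value — and the period has length 6.

[42; 1, 2, 2, 2, 1, 84]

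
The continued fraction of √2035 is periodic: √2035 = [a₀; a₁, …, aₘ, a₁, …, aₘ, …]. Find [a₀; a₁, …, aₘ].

[45; 9, 90]

a₀ = ⌊√2035⌋ = 45.
With m₀=0, d₀=1 and mₖ₊₁ = dₖaₖ − mₖ, dₖ₊₁ = (n − mₖ₊₁²)/dₖ, aₖ₊₁ = ⌊(a₀+mₖ₊₁)/dₖ₊₁⌋:
  k=1: m=45, d=10, a=9
  k=2: m=45, d=1, a=90
d=1 and a=2a₀=90 at k=2, so the next step gives (m, d) = (45, 10) again — its k=1 value — and the period has length 2.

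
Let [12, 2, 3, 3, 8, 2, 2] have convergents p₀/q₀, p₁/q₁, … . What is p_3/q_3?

286/23

Using pₖ = aₖpₖ₋₁ + pₖ₋₂, qₖ = aₖqₖ₋₁ + qₖ₋₂ (with p₋₁=1, p₋₂=0, q₋₁=0, q₋₂=1):
  k=0: a=12, p=12, q=1
  k=1: a=2, p=25, q=2
  k=2: a=3, p=87, q=7
  k=3: a=3, p=286, q=23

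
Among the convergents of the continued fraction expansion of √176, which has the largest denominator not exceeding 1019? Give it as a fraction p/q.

5227/394

√176 = [13; 3, 1, 3, 26, …] (period length 4).
Convergents:
  p_0/q_0 = 13/1
  p_1/q_1 = 40/3
  p_2/q_2 = 53/4
  p_3/q_3 = 199/15
  p_4/q_4 = 5227/394
  p_5/q_5 = 15880/1197
q_4 = 394 ≤ 1019 < 1197 = q_5, so the answer is 5227/394.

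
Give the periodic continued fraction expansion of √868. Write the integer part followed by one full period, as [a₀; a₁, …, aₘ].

a₀ = ⌊√868⌋ = 29.
With m₀=0, d₀=1 and mₖ₊₁ = dₖaₖ − mₖ, dₖ₊₁ = (n − mₖ₊₁²)/dₖ, aₖ₊₁ = ⌊(a₀+mₖ₊₁)/dₖ₊₁⌋:
  k=1: m=29, d=27, a=2
  k=2: m=25, d=9, a=6
  k=3: m=29, d=3, a=19
  k=4: m=28, d=28, a=2
  k=5: m=28, d=3, a=19
  k=6: m=29, d=9, a=6
  k=7: m=25, d=27, a=2
  k=8: m=29, d=1, a=58
d=1 and a=2a₀=58 at k=8, so the next step gives (m, d) = (29, 27) again — its k=1 value — and the period has length 8.

[29; 2, 6, 19, 2, 19, 6, 2, 58]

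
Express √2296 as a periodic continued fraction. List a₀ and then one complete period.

[47; 1, 10, 1, 94]

a₀ = ⌊√2296⌋ = 47.
With m₀=0, d₀=1 and mₖ₊₁ = dₖaₖ − mₖ, dₖ₊₁ = (n − mₖ₊₁²)/dₖ, aₖ₊₁ = ⌊(a₀+mₖ₊₁)/dₖ₊₁⌋:
  k=1: m=47, d=87, a=1
  k=2: m=40, d=8, a=10
  k=3: m=40, d=87, a=1
  k=4: m=47, d=1, a=94
d=1 and a=2a₀=94 at k=4, so the next step gives (m, d) = (47, 87) again — its k=1 value — and the period has length 4.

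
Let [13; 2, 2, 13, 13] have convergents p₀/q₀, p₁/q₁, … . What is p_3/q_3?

898/67

Using pₖ = aₖpₖ₋₁ + pₖ₋₂, qₖ = aₖqₖ₋₁ + qₖ₋₂ (with p₋₁=1, p₋₂=0, q₋₁=0, q₋₂=1):
  k=0: a=13, p=13, q=1
  k=1: a=2, p=27, q=2
  k=2: a=2, p=67, q=5
  k=3: a=13, p=898, q=67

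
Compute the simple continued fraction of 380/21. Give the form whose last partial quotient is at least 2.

[18; 10, 2]

380 = 18·21 + 2
21 = 10·2 + 1
2 = 2·1 + 0  (stop)
So 380/21 = [18; 10, 2].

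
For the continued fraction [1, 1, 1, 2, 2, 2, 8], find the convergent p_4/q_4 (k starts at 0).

19/12

Using pₖ = aₖpₖ₋₁ + pₖ₋₂, qₖ = aₖqₖ₋₁ + qₖ₋₂ (with p₋₁=1, p₋₂=0, q₋₁=0, q₋₂=1):
  k=0: a=1, p=1, q=1
  k=1: a=1, p=2, q=1
  k=2: a=1, p=3, q=2
  k=3: a=2, p=8, q=5
  k=4: a=2, p=19, q=12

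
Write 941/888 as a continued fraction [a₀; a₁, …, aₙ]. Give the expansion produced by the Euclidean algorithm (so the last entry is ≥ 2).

[1; 16, 1, 3, 13]

941 = 1·888 + 53
888 = 16·53 + 40
53 = 1·40 + 13
40 = 3·13 + 1
13 = 13·1 + 0  (stop)
So 941/888 = [1; 16, 1, 3, 13].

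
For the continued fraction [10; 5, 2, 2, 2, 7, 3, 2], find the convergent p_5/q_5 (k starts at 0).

4909/482

Using pₖ = aₖpₖ₋₁ + pₖ₋₂, qₖ = aₖqₖ₋₁ + qₖ₋₂ (with p₋₁=1, p₋₂=0, q₋₁=0, q₋₂=1):
  k=0: a=10, p=10, q=1
  k=1: a=5, p=51, q=5
  k=2: a=2, p=112, q=11
  k=3: a=2, p=275, q=27
  k=4: a=2, p=662, q=65
  k=5: a=7, p=4909, q=482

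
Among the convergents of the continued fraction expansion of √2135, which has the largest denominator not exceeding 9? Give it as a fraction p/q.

231/5

√2135 = [46; 4, 1, 5, 1, 4, 92, …] (period length 6).
Convergents:
  p_0/q_0 = 46/1
  p_1/q_1 = 185/4
  p_2/q_2 = 231/5
  p_3/q_3 = 1340/29
q_2 = 5 ≤ 9 < 29 = q_3, so the answer is 231/5.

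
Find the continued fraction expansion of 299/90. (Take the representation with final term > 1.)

[3; 3, 9, 1, 2]

299 = 3*90 + 29
90 = 3*29 + 3
29 = 9*3 + 2
3 = 1*2 + 1
2 = 2*1 + 0  (stop)
So 299/90 = [3; 3, 9, 1, 2].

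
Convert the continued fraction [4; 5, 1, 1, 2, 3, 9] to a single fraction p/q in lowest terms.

3690/883

Fold from the inside: start with 9/1.
  3 + 1/9 = 28/9
  2 + 9/28 = 65/28
  1 + 28/65 = 93/65
  1 + 65/93 = 158/93
  5 + 93/158 = 883/158
  4 + 158/883 = 3690/883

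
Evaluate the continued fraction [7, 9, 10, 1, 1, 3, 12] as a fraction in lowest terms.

58778/8267

Fold from the inside: start with 12/1.
  3 + 1/12 = 37/12
  1 + 12/37 = 49/37
  1 + 37/49 = 86/49
  10 + 49/86 = 909/86
  9 + 86/909 = 8267/909
  7 + 909/8267 = 58778/8267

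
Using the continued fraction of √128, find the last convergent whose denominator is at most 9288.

√128 = [11; 3, 5, 3, 22, …] (period length 4).
Convergents:
  p_0/q_0 = 11/1
  p_1/q_1 = 34/3
  p_2/q_2 = 181/16
  p_3/q_3 = 577/51
  p_4/q_4 = 12875/1138
  p_5/q_5 = 39202/3465
  p_6/q_6 = 208885/18463
q_5 = 3465 ≤ 9288 < 18463 = q_6, so the answer is 39202/3465.

39202/3465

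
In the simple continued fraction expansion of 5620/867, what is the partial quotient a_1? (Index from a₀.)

2

5620 = 6·867 + 418   →  a_0 = 6
867 = 2·418 + 31   →  a_1 = 2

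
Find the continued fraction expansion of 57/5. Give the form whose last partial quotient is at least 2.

57 = 11·5 + 2
5 = 2·2 + 1
2 = 2·1 + 0  (stop)
So 57/5 = [11; 2, 2].

[11; 2, 2]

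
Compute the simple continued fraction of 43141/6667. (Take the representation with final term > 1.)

43141 = 6×6667 + 3139
6667 = 2×3139 + 389
3139 = 8×389 + 27
389 = 14×27 + 11
27 = 2×11 + 5
11 = 2×5 + 1
5 = 5×1 + 0  (stop)
So 43141/6667 = [6; 2, 8, 14, 2, 2, 5].

[6; 2, 8, 14, 2, 2, 5]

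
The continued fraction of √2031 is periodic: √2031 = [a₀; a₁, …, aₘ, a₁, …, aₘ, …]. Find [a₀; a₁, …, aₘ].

a₀ = ⌊√2031⌋ = 45.
With m₀=0, d₀=1 and mₖ₊₁ = dₖaₖ − mₖ, dₖ₊₁ = (n − mₖ₊₁²)/dₖ, aₖ₊₁ = ⌊(a₀+mₖ₊₁)/dₖ₊₁⌋:
  k=1: m=45, d=6, a=15
  k=2: m=45, d=1, a=90
d=1 and a=2a₀=90 at k=2, so the next step gives (m, d) = (45, 6) again — its k=1 value — and the period has length 2.

[45; 15, 90]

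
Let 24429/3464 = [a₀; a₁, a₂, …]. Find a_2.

7

24429 = 7·3464 + 181   →  a_0 = 7
3464 = 19·181 + 25   →  a_1 = 19
181 = 7·25 + 6   →  a_2 = 7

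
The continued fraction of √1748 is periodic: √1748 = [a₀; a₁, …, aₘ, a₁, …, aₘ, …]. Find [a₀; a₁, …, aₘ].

[41; 1, 4, 4, 4, 1, 82]

a₀ = ⌊√1748⌋ = 41.
With m₀=0, d₀=1 and mₖ₊₁ = dₖaₖ − mₖ, dₖ₊₁ = (n − mₖ₊₁²)/dₖ, aₖ₊₁ = ⌊(a₀+mₖ₊₁)/dₖ₊₁⌋:
  k=1: m=41, d=67, a=1
  k=2: m=26, d=16, a=4
  k=3: m=38, d=19, a=4
  k=4: m=38, d=16, a=4
  k=5: m=26, d=67, a=1
  k=6: m=41, d=1, a=82
d=1 and a=2a₀=82 at k=6, so the next step gives (m, d) = (41, 67) again — its k=1 value — and the period has length 6.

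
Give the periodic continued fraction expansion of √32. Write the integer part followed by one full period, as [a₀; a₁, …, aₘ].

a₀ = ⌊√32⌋ = 5.

[5; 1, 1, 1, 10]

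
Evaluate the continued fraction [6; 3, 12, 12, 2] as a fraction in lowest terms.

Using pₖ = aₖpₖ₋₁ + pₖ₋₂ and qₖ = aₖqₖ₋₁ + qₖ₋₂:
  k=0: a=6, p=6, q=1
  k=1: a=3, p=19, q=3
  k=2: a=12, p=234, q=37
  k=3: a=12, p=2827, q=447
  k=4: a=2, p=5888, q=931

5888/931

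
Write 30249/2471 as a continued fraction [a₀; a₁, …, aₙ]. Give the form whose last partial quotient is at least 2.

[12; 4, 7, 5, 5, 3]

30249 = 12×2471 + 597
2471 = 4×597 + 83
597 = 7×83 + 16
83 = 5×16 + 3
16 = 5×3 + 1
3 = 3×1 + 0  (stop)
So 30249/2471 = [12; 4, 7, 5, 5, 3].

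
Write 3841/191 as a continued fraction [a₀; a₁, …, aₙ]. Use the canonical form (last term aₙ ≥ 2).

[20; 9, 10, 2]

3841 = 20·191 + 21
191 = 9·21 + 2
21 = 10·2 + 1
2 = 2·1 + 0  (stop)
So 3841/191 = [20; 9, 10, 2].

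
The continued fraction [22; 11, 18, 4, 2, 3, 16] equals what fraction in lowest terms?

Fold from the inside: start with 16/1.
  3 + 1/16 = 49/16
  2 + 16/49 = 114/49
  4 + 49/114 = 505/114
  18 + 114/505 = 9204/505
  11 + 505/9204 = 101749/9204
  22 + 9204/101749 = 2247682/101749

2247682/101749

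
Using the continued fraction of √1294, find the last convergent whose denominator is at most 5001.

93204/2591

√1294 = [35; 1, 34, 1, 70, …] (period length 4).
Convergents:
  p_0/q_0 = 35/1
  p_1/q_1 = 36/1
  p_2/q_2 = 1259/35
  p_3/q_3 = 1295/36
  p_4/q_4 = 91909/2555
  p_5/q_5 = 93204/2591
  p_6/q_6 = 3260845/90649
q_5 = 2591 ≤ 5001 < 90649 = q_6, so the answer is 93204/2591.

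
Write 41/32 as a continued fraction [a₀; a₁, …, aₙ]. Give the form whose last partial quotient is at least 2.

41 = 1·32 + 9
32 = 3·9 + 5
9 = 1·5 + 4
5 = 1·4 + 1
4 = 4·1 + 0  (stop)
So 41/32 = [1; 3, 1, 1, 4].

[1; 3, 1, 1, 4]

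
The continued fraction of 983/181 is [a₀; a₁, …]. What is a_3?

8

983 = 5·181 + 78   →  a_0 = 5
181 = 2·78 + 25   →  a_1 = 2
78 = 3·25 + 3   →  a_2 = 3
25 = 8·3 + 1   →  a_3 = 8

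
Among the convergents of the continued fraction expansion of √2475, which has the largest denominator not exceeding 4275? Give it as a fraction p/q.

√2475 = [49; 1, 2, 1, 98, …] (period length 4).
Convergents:
  p_0/q_0 = 49/1
  p_1/q_1 = 50/1
  p_2/q_2 = 149/3
  p_3/q_3 = 199/4
  p_4/q_4 = 19651/395
  p_5/q_5 = 19850/399
  p_6/q_6 = 59351/1193
  p_7/q_7 = 79201/1592
  p_8/q_8 = 7821049/157209
q_7 = 1592 ≤ 4275 < 157209 = q_8, so the answer is 79201/1592.

79201/1592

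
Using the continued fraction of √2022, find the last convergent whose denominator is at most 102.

1349/30

√2022 = [44; 1, 28, 1, 88, …] (period length 4).
Convergents:
  p_0/q_0 = 44/1
  p_1/q_1 = 45/1
  p_2/q_2 = 1304/29
  p_3/q_3 = 1349/30
  p_4/q_4 = 120016/2669
q_3 = 30 ≤ 102 < 2669 = q_4, so the answer is 1349/30.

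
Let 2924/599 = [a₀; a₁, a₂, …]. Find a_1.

2924 = 4·599 + 528   →  a_0 = 4
599 = 1·528 + 71   →  a_1 = 1

1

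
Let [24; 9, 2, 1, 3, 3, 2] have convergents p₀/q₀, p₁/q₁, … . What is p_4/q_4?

2483/103

Using pₖ = aₖpₖ₋₁ + pₖ₋₂, qₖ = aₖqₖ₋₁ + qₖ₋₂ (with p₋₁=1, p₋₂=0, q₋₁=0, q₋₂=1):
  k=0: a=24, p=24, q=1
  k=1: a=9, p=217, q=9
  k=2: a=2, p=458, q=19
  k=3: a=1, p=675, q=28
  k=4: a=3, p=2483, q=103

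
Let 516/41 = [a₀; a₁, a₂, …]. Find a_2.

516 = 12·41 + 24   →  a_0 = 12
41 = 1·24 + 17   →  a_1 = 1
24 = 1·17 + 7   →  a_2 = 1

1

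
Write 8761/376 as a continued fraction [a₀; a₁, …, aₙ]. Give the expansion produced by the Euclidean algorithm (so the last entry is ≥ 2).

8761 = 23×376 + 113
376 = 3×113 + 37
113 = 3×37 + 2
37 = 18×2 + 1
2 = 2×1 + 0  (stop)
So 8761/376 = [23; 3, 3, 18, 2].

[23; 3, 3, 18, 2]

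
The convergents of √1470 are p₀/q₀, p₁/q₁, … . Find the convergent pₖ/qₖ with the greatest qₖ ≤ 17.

√1470 = [38; 2, 1, 14, 1, 2, 76, …] (period length 6).
Convergents:
  p_0/q_0 = 38/1
  p_1/q_1 = 77/2
  p_2/q_2 = 115/3
  p_3/q_3 = 1687/44
q_2 = 3 ≤ 17 < 44 = q_3, so the answer is 115/3.

115/3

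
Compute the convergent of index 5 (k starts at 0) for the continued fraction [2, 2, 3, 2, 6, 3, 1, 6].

792/325

Using pₖ = aₖpₖ₋₁ + pₖ₋₂, qₖ = aₖqₖ₋₁ + qₖ₋₂ (with p₋₁=1, p₋₂=0, q₋₁=0, q₋₂=1):
  k=0: a=2, p=2, q=1
  k=1: a=2, p=5, q=2
  k=2: a=3, p=17, q=7
  k=3: a=2, p=39, q=16
  k=4: a=6, p=251, q=103
  k=5: a=3, p=792, q=325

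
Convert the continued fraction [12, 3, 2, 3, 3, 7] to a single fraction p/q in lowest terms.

7092/577

Fold from the inside: start with 7/1.
  3 + 1/7 = 22/7
  3 + 7/22 = 73/22
  2 + 22/73 = 168/73
  3 + 73/168 = 577/168
  12 + 168/577 = 7092/577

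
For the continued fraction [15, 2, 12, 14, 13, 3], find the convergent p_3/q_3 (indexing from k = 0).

5449/352

Using pₖ = aₖpₖ₋₁ + pₖ₋₂, qₖ = aₖqₖ₋₁ + qₖ₋₂ (with p₋₁=1, p₋₂=0, q₋₁=0, q₋₂=1):
  k=0: a=15, p=15, q=1
  k=1: a=2, p=31, q=2
  k=2: a=12, p=387, q=25
  k=3: a=14, p=5449, q=352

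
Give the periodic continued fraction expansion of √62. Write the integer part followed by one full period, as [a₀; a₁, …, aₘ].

[7; 1, 6, 1, 14]

a₀ = ⌊√62⌋ = 7.
With m₀=0, d₀=1 and mₖ₊₁ = dₖaₖ − mₖ, dₖ₊₁ = (n − mₖ₊₁²)/dₖ, aₖ₊₁ = ⌊(a₀+mₖ₊₁)/dₖ₊₁⌋:
  k=1: m=7, d=13, a=1
  k=2: m=6, d=2, a=6
  k=3: m=6, d=13, a=1
  k=4: m=7, d=1, a=14
d=1 and a=2a₀=14 at k=4, so the next step gives (m, d) = (7, 13) again — its k=1 value — and the period has length 4.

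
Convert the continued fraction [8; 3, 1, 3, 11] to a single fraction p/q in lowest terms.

1397/169

Fold from the inside: start with 11/1.
  3 + 1/11 = 34/11
  1 + 11/34 = 45/34
  3 + 34/45 = 169/45
  8 + 45/169 = 1397/169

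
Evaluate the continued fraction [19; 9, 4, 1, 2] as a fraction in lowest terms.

Using pₖ = aₖpₖ₋₁ + pₖ₋₂ and qₖ = aₖqₖ₋₁ + qₖ₋₂:
  k=0: a=19, p=19, q=1
  k=1: a=9, p=172, q=9
  k=2: a=4, p=707, q=37
  k=3: a=1, p=879, q=46
  k=4: a=2, p=2465, q=129

2465/129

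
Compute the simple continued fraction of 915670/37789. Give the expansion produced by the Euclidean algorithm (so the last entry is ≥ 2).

[24; 4, 3, 16, 3, 3, 3, 5]

915670 = 24×37789 + 8734
37789 = 4×8734 + 2853
8734 = 3×2853 + 175
2853 = 16×175 + 53
175 = 3×53 + 16
53 = 3×16 + 5
16 = 3×5 + 1
5 = 5×1 + 0  (stop)
So 915670/37789 = [24; 4, 3, 16, 3, 3, 3, 5].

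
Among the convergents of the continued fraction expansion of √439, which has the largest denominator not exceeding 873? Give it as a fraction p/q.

√439 = [20; 1, 19, 1, 40, …] (period length 4).
Convergents:
  p_0/q_0 = 20/1
  p_1/q_1 = 21/1
  p_2/q_2 = 419/20
  p_3/q_3 = 440/21
  p_4/q_4 = 18019/860
  p_5/q_5 = 18459/881
q_4 = 860 ≤ 873 < 881 = q_5, so the answer is 18019/860.

18019/860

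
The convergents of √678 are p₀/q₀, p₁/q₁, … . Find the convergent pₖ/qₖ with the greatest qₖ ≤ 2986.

√678 = [26; 26, 52, …] (period length 2).
Convergents:
  p_0/q_0 = 26/1
  p_1/q_1 = 677/26
  p_2/q_2 = 35230/1353
  p_3/q_3 = 916657/35204
q_2 = 1353 ≤ 2986 < 35204 = q_3, so the answer is 35230/1353.

35230/1353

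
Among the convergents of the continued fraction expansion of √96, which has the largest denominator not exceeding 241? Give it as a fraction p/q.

√96 = [9; 1, 3, 1, 18, …] (period length 4).
Convergents:
  p_0/q_0 = 9/1
  p_1/q_1 = 10/1
  p_2/q_2 = 39/4
  p_3/q_3 = 49/5
  p_4/q_4 = 921/94
  p_5/q_5 = 970/99
  p_6/q_6 = 3831/391
q_5 = 99 ≤ 241 < 391 = q_6, so the answer is 970/99.

970/99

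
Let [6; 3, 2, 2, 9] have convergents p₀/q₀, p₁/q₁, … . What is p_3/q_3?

Using pₖ = aₖpₖ₋₁ + pₖ₋₂, qₖ = aₖqₖ₋₁ + qₖ₋₂ (with p₋₁=1, p₋₂=0, q₋₁=0, q₋₂=1):
  k=0: a=6, p=6, q=1
  k=1: a=3, p=19, q=3
  k=2: a=2, p=44, q=7
  k=3: a=2, p=107, q=17

107/17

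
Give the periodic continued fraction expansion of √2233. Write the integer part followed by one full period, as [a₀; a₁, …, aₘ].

a₀ = ⌊√2233⌋ = 47.
With m₀=0, d₀=1 and mₖ₊₁ = dₖaₖ − mₖ, dₖ₊₁ = (n − mₖ₊₁²)/dₖ, aₖ₊₁ = ⌊(a₀+mₖ₊₁)/dₖ₊₁⌋:
  k=1: m=47, d=24, a=3
  k=2: m=25, d=67, a=1
  k=3: m=42, d=7, a=12
  k=4: m=42, d=67, a=1
  k=5: m=25, d=24, a=3
  k=6: m=47, d=1, a=94
d=1 and a=2a₀=94 at k=6, so the next step gives (m, d) = (47, 24) again — its k=1 value — and the period has length 6.

[47; 3, 1, 12, 1, 3, 94]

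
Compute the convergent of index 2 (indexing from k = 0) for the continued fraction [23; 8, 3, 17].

578/25

Using pₖ = aₖpₖ₋₁ + pₖ₋₂, qₖ = aₖqₖ₋₁ + qₖ₋₂ (with p₋₁=1, p₋₂=0, q₋₁=0, q₋₂=1):
  k=0: a=23, p=23, q=1
  k=1: a=8, p=185, q=8
  k=2: a=3, p=578, q=25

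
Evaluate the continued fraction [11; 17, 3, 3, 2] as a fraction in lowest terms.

Using pₖ = aₖpₖ₋₁ + pₖ₋₂ and qₖ = aₖqₖ₋₁ + qₖ₋₂:
  k=0: a=11, p=11, q=1
  k=1: a=17, p=188, q=17
  k=2: a=3, p=575, q=52
  k=3: a=3, p=1913, q=173
  k=4: a=2, p=4401, q=398

4401/398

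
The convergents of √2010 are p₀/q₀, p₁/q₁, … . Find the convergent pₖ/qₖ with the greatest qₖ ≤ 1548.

√2010 = [44; 1, 4, 1, 88, …] (period length 4).
Convergents:
  p_0/q_0 = 44/1
  p_1/q_1 = 45/1
  p_2/q_2 = 224/5
  p_3/q_3 = 269/6
  p_4/q_4 = 23896/533
  p_5/q_5 = 24165/539
  p_6/q_6 = 120556/2689
q_5 = 539 ≤ 1548 < 2689 = q_6, so the answer is 24165/539.

24165/539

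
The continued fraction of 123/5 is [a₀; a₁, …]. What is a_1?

123 = 24·5 + 3   →  a_0 = 24
5 = 1·3 + 2   →  a_1 = 1

1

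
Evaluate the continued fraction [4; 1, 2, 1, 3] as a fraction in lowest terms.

Using pₖ = aₖpₖ₋₁ + pₖ₋₂ and qₖ = aₖqₖ₋₁ + qₖ₋₂:
  k=0: a=4, p=4, q=1
  k=1: a=1, p=5, q=1
  k=2: a=2, p=14, q=3
  k=3: a=1, p=19, q=4
  k=4: a=3, p=71, q=15

71/15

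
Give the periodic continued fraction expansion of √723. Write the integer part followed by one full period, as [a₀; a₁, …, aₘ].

[26; 1, 7, 1, 52]

a₀ = ⌊√723⌋ = 26.
With m₀=0, d₀=1 and mₖ₊₁ = dₖaₖ − mₖ, dₖ₊₁ = (n − mₖ₊₁²)/dₖ, aₖ₊₁ = ⌊(a₀+mₖ₊₁)/dₖ₊₁⌋:
  k=1: m=26, d=47, a=1
  k=2: m=21, d=6, a=7
  k=3: m=21, d=47, a=1
  k=4: m=26, d=1, a=52
d=1 and a=2a₀=52 at k=4, so the next step gives (m, d) = (26, 47) again — its k=1 value — and the period has length 4.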